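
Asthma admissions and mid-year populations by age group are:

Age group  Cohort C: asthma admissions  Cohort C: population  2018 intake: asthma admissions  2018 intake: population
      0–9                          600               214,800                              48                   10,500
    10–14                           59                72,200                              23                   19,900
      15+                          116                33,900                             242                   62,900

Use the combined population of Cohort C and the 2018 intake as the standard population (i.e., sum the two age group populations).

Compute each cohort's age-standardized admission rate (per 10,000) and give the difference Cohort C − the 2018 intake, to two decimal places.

-11.42

Age-specific rates per 10,000 for Cohort C: 27.93, 8.17, 34.22.
For the 2018 intake: 45.71, 11.56, 38.47.
Combined standard total = 414,200; weights = 0.5439, 0.2224, 0.2337.
Cohort C: 0.5439×27.93 + 0.2224×8.17 + 0.2337×34.22 = 25.0078 per 10,000.
The 2018 intake: 0.5439×45.71 + 0.2224×11.56 + 0.2337×38.47 = 36.4272 per 10,000.
Difference = 25.0078 − 36.4272 = -11.4194.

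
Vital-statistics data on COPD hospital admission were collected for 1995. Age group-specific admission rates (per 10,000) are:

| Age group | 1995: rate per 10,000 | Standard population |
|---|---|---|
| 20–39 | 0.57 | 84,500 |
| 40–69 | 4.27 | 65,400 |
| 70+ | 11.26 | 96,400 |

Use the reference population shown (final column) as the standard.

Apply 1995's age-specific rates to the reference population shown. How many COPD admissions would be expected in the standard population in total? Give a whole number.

141

Expected COPD admissions = Σ (standard pop × age-specific rate ÷ 10,000)
= 84,500×0.57/10,000 + 65,400×4.27/10,000 + 96,400×11.26/10,000
= 4.82 + 27.93 + 108.55 = 141.29.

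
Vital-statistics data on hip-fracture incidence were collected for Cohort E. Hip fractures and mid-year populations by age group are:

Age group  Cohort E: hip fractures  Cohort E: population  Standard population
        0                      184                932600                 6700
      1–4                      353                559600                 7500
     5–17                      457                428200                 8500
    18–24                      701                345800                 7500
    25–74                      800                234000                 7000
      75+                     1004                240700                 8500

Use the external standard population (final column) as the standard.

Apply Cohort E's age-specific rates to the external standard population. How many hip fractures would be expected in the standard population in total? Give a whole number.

Age-specific rates per 100000 for Cohort E: 19.73, 63.08, 106.73, 202.72, 341.88, 417.12.
Expected hip fractures = Σ (standard pop × age-specific rate ÷ 100000)
= 6700×19.73/100000 + 7500×63.08/100000 + 8500×106.73/100000 + 7500×202.72/100000 + 7000×341.88/100000 + 8500×417.12/100000
= 1.32 + 4.73 + 9.07 + 15.20 + 23.93 + 35.45 = 89.72.

90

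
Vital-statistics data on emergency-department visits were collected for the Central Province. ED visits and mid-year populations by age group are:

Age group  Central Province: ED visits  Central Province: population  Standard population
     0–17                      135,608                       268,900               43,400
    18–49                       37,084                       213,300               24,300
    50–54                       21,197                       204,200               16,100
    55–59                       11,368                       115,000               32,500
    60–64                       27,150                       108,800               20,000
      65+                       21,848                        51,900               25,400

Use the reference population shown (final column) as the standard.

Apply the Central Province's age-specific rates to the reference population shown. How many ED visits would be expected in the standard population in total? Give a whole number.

46679

Age-specific rates per 1,000 for the Central Province: 504.306, 173.858, 103.805, 98.852, 249.540, 420.963.
Expected ED visits = Σ (standard pop × age-specific rate ÷ 1,000)
= 43,400×504.306/1,000 + 24,300×173.858/1,000 + 16,100×103.805/1,000 + 32,500×98.852/1,000 + 20,000×249.540/1,000 + 25,400×420.963/1,000
= 21886.90 + 4224.76 + 1671.26 + 3212.70 + 4990.81 + 10692.47 = 46678.90.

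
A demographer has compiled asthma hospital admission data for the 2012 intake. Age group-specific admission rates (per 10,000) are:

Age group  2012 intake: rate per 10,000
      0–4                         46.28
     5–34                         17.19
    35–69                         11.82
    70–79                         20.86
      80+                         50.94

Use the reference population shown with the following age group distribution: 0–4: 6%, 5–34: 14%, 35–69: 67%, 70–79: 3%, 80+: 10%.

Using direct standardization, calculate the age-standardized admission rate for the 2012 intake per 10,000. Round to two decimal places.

18.82

Standard weights: 0.06, 0.14, 0.67, 0.03, 0.10.
Standardized rate: 0.0600×46.28 + 0.1400×17.19 + 0.6700×11.82 + 0.0300×20.86 + 0.1000×50.94 = 18.8226 per 10,000.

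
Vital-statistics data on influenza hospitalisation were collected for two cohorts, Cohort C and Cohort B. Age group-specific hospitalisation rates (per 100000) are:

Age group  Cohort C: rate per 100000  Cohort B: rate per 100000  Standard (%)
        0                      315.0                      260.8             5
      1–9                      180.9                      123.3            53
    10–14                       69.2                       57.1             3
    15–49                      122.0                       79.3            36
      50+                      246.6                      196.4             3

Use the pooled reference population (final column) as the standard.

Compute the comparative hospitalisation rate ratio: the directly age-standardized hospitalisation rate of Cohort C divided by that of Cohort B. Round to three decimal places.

Standard weights: 0.05, 0.53, 0.03, 0.36, 0.03.
Cohort C: 0.0500×315.0 + 0.5300×180.9 + 0.0300×69.2 + 0.3600×122.0 + 0.0300×246.6 = 165.0210 per 100000.
Cohort B: 0.0500×260.8 + 0.5300×123.3 + 0.0300×57.1 + 0.3600×79.3 + 0.0300×196.4 = 114.5420 per 100000.
Ratio = 165.0210 ÷ 114.5420 = 1.44070.

1.441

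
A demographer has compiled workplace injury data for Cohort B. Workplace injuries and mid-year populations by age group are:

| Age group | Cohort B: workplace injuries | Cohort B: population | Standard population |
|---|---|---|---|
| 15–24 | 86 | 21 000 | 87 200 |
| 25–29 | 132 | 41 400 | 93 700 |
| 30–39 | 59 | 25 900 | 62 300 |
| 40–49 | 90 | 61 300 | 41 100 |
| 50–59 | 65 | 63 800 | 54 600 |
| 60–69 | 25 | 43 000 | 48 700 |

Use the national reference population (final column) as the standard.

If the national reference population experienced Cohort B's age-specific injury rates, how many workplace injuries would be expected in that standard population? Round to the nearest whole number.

942

Age-specific rates per 10 000 for Cohort B: 40.95, 31.88, 22.78, 14.68, 10.19, 5.81.
Expected workplace injuries = Σ (standard pop × age-specific rate ÷ 10 000)
= 87 200×40.95/10 000 + 93 700×31.88/10 000 + 62 300×22.78/10 000 + 41 100×14.68/10 000 + 54 600×10.19/10 000 + 48 700×5.81/10 000
= 357.10 + 298.75 + 141.92 + 60.34 + 55.63 + 28.31 = 942.06.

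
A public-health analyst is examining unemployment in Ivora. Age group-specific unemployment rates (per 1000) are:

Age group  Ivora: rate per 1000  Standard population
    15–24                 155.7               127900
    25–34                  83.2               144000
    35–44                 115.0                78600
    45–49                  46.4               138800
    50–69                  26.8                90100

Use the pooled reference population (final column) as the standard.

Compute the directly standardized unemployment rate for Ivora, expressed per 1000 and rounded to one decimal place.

85.9

Standard total = 579400; weights = 0.2207, 0.2485, 0.1357, 0.2396, 0.1555.
Standardized rate: 0.2207×155.7 + 0.2485×83.2 + 0.1357×115.0 + 0.2396×46.4 + 0.1555×26.8 = 85.9317 per 1000.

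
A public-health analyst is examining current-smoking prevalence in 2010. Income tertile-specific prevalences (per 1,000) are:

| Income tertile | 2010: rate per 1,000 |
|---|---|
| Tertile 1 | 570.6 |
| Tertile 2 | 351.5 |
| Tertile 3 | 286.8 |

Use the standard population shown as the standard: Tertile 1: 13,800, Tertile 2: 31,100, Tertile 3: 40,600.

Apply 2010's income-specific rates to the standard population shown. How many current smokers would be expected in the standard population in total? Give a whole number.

30450

Expected current smokers = Σ (standard pop × income-specific rate ÷ 1,000)
= 13,800×570.6/1,000 + 31,100×351.5/1,000 + 40,600×286.8/1,000
= 7874.28 + 10931.65 + 11644.08 = 30450.01.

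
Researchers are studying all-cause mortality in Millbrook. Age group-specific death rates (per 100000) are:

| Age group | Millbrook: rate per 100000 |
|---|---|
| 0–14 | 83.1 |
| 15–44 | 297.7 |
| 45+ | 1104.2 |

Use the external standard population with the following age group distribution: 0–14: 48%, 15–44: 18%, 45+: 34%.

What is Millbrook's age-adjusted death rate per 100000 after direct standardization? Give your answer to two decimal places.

Standard weights: 0.48, 0.18, 0.34.
Standardized rate: 0.4800×83.1 + 0.1800×297.7 + 0.3400×1104.2 = 468.9020 per 100000.

468.90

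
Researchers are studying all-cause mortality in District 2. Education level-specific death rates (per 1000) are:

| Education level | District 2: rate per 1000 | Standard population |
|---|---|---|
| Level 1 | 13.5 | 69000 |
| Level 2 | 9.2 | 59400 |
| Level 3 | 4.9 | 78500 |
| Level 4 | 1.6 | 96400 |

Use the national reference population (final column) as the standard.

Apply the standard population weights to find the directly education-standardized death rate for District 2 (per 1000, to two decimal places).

Standard total = 303300; weights = 0.2275, 0.1958, 0.2588, 0.3178.
Standardized rate: 0.2275×13.5 + 0.1958×9.2 + 0.2588×4.9 + 0.3178×1.6 = 6.6498 per 1000.

6.65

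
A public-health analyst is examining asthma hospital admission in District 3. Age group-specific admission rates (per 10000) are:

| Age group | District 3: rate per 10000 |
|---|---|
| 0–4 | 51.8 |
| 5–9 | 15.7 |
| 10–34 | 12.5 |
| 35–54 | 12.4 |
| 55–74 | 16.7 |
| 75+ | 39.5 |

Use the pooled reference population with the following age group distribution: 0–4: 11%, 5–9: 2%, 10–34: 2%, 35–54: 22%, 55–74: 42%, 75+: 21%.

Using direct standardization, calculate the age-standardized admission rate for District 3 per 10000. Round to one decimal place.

24.3

Standard weights: 0.11, 0.02, 0.02, 0.22, 0.42, 0.21.
Standardized rate: 0.1100×51.8 + 0.0200×15.7 + 0.0200×12.5 + 0.2200×12.4 + 0.4200×16.7 + 0.2100×39.5 = 24.2990 per 10000.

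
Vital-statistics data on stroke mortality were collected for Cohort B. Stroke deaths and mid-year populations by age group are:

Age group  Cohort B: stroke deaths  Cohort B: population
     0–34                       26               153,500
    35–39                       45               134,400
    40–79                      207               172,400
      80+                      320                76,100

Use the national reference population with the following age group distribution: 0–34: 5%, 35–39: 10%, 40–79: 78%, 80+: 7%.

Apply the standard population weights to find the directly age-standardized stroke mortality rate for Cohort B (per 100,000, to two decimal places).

Age-specific rates per 100,000 for Cohort B: 16.94, 33.48, 120.07, 420.50.
Standard weights: 0.05, 0.10, 0.78, 0.07.
Standardized rate: 0.0500×16.94 + 0.1000×33.48 + 0.7800×120.07 + 0.0700×420.50 = 127.2844 per 100,000.

127.28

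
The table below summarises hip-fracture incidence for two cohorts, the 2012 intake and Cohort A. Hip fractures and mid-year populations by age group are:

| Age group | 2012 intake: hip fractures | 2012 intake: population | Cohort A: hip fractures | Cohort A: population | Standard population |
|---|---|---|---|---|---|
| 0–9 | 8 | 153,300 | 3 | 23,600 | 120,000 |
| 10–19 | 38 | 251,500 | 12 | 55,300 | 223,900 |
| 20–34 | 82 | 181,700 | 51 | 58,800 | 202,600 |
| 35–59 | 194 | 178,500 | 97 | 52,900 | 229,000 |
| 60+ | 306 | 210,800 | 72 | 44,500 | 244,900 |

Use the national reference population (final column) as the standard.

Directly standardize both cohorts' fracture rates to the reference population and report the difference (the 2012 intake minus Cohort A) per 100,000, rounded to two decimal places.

Age-specific rates per 100,000 for the 2012 intake: 5.22, 15.11, 45.13, 108.68, 145.16.
For Cohort A: 12.71, 21.70, 86.73, 183.36, 161.80.
Standard total = 1,020,400; weights = 0.1176, 0.2194, 0.1985, 0.2244, 0.2400.
The 2012 intake: 0.1176×5.22 + 0.2194×15.11 + 0.1985×45.13 + 0.2244×108.68 + 0.2400×145.16 = 72.1197 per 100,000.
Cohort A: 0.1176×12.71 + 0.2194×21.70 + 0.1985×86.73 + 0.2244×183.36 + 0.2400×161.80 = 103.4607 per 100,000.
Difference = 72.1197 − 103.4607 = -31.3410.

-31.34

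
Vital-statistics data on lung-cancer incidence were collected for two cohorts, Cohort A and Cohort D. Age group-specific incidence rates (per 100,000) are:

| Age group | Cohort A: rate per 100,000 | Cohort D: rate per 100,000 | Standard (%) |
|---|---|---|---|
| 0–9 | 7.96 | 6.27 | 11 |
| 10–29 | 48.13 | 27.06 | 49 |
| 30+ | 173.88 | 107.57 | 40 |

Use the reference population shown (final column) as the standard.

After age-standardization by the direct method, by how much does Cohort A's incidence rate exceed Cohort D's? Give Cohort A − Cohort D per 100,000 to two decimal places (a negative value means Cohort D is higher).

Standard weights: 0.11, 0.49, 0.40.
Cohort A: 0.1100×7.96 + 0.4900×48.13 + 0.4000×173.88 = 94.0113 per 100,000.
Cohort D: 0.1100×6.27 + 0.4900×27.06 + 0.4000×107.57 = 56.9771 per 100,000.
Difference = 94.0113 − 56.9771 = 37.0342.

37.03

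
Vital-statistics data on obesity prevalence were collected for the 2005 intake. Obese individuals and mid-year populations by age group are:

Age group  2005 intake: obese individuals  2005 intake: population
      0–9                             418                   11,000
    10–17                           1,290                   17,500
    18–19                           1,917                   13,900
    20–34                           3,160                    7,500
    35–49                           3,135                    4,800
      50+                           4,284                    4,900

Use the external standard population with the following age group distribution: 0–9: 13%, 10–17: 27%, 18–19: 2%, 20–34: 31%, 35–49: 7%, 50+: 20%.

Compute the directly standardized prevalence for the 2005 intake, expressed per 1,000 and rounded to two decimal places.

Age-specific rates per 1,000 for the 2005 intake: 38.000, 73.714, 137.914, 421.333, 653.125, 874.286.
Standard weights: 0.13, 0.27, 0.02, 0.31, 0.07, 0.20.
Standardized rate: 0.1300×38.000 + 0.2700×73.714 + 0.0200×137.914 + 0.3100×421.333 + 0.0700×653.125 + 0.2000×874.286 = 378.7904 per 1,000.

378.79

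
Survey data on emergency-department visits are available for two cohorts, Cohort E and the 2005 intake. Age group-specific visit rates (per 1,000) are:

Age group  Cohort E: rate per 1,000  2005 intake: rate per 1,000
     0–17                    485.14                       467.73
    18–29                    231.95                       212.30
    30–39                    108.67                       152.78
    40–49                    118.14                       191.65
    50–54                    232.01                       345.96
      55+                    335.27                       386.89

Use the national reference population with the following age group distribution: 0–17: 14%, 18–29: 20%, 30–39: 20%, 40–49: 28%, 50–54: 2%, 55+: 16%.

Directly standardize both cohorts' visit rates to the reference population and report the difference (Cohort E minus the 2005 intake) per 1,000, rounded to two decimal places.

Standard weights: 0.14, 0.20, 0.20, 0.28, 0.02, 0.16.
Cohort E: 0.1400×485.14 + 0.2000×231.95 + 0.2000×108.67 + 0.2800×118.14 + 0.0200×232.01 + 0.1600×335.27 = 227.4062 per 1,000.
The 2005 intake: 0.1400×467.73 + 0.2000×212.30 + 0.2000×152.78 + 0.2800×191.65 + 0.0200×345.96 + 0.1600×386.89 = 260.9818 per 1,000.
Difference = 227.4062 − 260.9818 = -33.5756.

-33.58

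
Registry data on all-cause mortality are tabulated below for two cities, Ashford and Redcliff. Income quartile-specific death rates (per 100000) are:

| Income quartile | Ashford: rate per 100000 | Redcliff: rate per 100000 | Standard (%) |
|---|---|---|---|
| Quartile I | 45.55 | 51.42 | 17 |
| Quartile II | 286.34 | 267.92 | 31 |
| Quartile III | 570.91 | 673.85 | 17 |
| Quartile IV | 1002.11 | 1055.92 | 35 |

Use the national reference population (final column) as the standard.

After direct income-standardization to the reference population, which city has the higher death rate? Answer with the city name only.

Standard weights: 0.17, 0.31, 0.17, 0.35.
Ashford: 0.1700×45.55 + 0.3100×286.34 + 0.1700×570.91 + 0.3500×1002.11 = 544.3021 per 100000.
Redcliff: 0.1700×51.42 + 0.3100×267.92 + 0.1700×673.85 + 0.3500×1055.92 = 575.9231 per 100000.

Redcliff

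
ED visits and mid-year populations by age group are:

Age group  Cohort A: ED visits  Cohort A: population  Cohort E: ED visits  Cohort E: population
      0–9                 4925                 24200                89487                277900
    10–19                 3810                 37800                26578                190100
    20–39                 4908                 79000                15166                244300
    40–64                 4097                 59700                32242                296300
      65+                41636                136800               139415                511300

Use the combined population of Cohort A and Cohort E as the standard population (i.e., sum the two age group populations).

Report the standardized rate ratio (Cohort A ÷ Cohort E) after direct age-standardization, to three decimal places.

Age-specific rates per 1000 for Cohort A: 203.512, 100.794, 62.127, 68.626, 304.357.
For Cohort E: 322.012, 139.811, 62.079, 108.815, 272.668.
Combined standard total = 1857400; weights = 0.1626, 0.1227, 0.1741, 0.1917, 0.3489.
Cohort A: 0.1626×203.512 + 0.1227×100.794 + 0.1741×62.127 + 0.1917×68.626 + 0.3489×304.357 = 175.6337 per 1000.
Cohort E: 0.1626×322.012 + 0.1227×139.811 + 0.1741×62.079 + 0.1917×108.815 + 0.3489×272.668 = 196.3320 per 1000.
Ratio = 175.6337 ÷ 196.3320 = 0.89458.

0.895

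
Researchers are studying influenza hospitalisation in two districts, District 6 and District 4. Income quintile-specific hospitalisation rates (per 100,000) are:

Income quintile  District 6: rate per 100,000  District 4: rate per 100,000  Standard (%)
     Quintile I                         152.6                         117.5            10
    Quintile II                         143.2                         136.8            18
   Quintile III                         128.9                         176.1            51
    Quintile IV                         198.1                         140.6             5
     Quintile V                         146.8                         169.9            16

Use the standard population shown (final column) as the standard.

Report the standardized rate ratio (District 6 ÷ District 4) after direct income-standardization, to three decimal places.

Standard weights: 0.10, 0.18, 0.51, 0.05, 0.16.
District 6: 0.1000×152.6 + 0.1800×143.2 + 0.5100×128.9 + 0.0500×198.1 + 0.1600×146.8 = 140.1680 per 100,000.
District 4: 0.1000×117.5 + 0.1800×136.8 + 0.5100×176.1 + 0.0500×140.6 + 0.1600×169.9 = 160.3990 per 100,000.
Ratio = 140.1680 ÷ 160.3990 = 0.87387.

0.874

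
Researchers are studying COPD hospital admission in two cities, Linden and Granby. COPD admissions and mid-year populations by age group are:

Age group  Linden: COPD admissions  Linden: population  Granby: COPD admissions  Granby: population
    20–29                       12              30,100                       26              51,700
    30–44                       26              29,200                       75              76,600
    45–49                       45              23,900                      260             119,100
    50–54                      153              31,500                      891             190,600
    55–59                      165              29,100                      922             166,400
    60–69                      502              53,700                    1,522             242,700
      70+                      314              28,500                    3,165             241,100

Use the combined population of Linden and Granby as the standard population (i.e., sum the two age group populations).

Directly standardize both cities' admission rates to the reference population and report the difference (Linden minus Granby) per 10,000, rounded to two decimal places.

2.65

Age-specific rates per 10,000 for Linden: 3.99, 8.90, 18.83, 48.57, 56.70, 93.48, 110.18.
For Granby: 5.03, 9.79, 21.83, 46.75, 55.41, 62.71, 131.27.
Combined standard total = 1,314,200; weights = 0.0622, 0.0805, 0.1088, 0.1690, 0.1488, 0.2255, 0.2051.
Linden: 0.0622×3.99 + 0.0805×8.90 + 0.1088×18.83 + 0.1690×48.57 + 0.1488×56.70 + 0.2255×93.48 + 0.2051×110.18 = 63.3426 per 10,000.
Granby: 0.0622×5.03 + 0.0805×9.79 + 0.1088×21.83 + 0.1690×46.75 + 0.1488×55.41 + 0.2255×62.71 + 0.2051×131.27 = 60.6931 per 10,000.
Difference = 63.3426 − 60.6931 = 2.6495.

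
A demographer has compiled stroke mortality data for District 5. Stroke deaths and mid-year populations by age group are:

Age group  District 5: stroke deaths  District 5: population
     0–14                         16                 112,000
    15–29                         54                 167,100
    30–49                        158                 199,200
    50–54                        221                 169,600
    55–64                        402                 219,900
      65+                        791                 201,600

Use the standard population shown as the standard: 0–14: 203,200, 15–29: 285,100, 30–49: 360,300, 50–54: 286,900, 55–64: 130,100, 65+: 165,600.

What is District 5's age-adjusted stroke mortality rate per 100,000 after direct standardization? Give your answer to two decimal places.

Age-specific rates per 100,000 for District 5: 14.29, 32.32, 79.32, 130.31, 182.81, 392.36.
Standard total = 1,431,200; weights = 0.1420, 0.1992, 0.2517, 0.2005, 0.0909, 0.1157.
Standardized rate: 0.1420×14.29 + 0.1992×32.32 + 0.2517×79.32 + 0.2005×130.31 + 0.0909×182.81 + 0.1157×392.36 = 116.5719 per 100,000.

116.57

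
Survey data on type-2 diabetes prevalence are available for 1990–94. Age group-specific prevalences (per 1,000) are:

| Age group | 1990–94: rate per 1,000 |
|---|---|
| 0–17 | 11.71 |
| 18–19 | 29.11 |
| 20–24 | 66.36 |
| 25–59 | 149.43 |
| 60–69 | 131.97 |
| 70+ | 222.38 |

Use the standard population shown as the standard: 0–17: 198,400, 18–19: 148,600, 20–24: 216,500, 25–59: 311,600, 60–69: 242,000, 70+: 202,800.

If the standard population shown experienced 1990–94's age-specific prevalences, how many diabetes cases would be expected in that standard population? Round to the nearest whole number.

144614

Expected diabetes cases = Σ (standard pop × age-specific rate ÷ 1,000)
= 198,400×11.71/1,000 + 148,600×29.11/1,000 + 216,500×66.36/1,000 + 311,600×149.43/1,000 + 242,000×131.97/1,000 + 202,800×222.38/1,000
= 2323.26 + 4325.75 + 14366.94 + 46562.39 + 31936.74 + 45098.66 = 144613.74.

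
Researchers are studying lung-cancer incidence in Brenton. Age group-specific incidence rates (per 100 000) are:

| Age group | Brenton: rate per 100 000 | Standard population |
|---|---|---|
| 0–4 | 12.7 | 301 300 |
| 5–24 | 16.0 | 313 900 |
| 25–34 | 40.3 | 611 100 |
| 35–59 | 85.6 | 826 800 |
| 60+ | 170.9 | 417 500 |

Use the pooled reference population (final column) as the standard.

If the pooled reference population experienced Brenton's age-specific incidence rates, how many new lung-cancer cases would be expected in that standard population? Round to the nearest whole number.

1756

Expected new lung-cancer cases = Σ (standard pop × age-specific rate ÷ 100 000)
= 301 300×12.7/100 000 + 313 900×16.0/100 000 + 611 100×40.3/100 000 + 826 800×85.6/100 000 + 417 500×170.9/100 000
= 38.27 + 50.22 + 246.27 + 707.74 + 713.51 = 1756.01.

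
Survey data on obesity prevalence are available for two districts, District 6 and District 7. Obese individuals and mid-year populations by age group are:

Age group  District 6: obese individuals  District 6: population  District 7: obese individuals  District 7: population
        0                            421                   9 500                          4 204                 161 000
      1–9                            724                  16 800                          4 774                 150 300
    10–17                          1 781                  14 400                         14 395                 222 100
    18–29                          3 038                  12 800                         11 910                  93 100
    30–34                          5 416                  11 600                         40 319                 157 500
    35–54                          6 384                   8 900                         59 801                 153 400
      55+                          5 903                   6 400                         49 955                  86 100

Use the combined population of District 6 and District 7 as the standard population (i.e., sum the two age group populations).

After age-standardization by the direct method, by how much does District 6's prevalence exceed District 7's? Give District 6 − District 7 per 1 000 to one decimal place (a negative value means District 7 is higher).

136.8

Age-specific rates per 1 000 for District 6: 44.316, 43.095, 123.681, 237.344, 466.897, 717.303, 922.344.
For District 7: 26.112, 31.763, 64.813, 127.927, 255.994, 389.837, 580.197.
Combined standard total = 1 103 900; weights = 0.1545, 0.1514, 0.2142, 0.0959, 0.1532, 0.1470, 0.0838.
District 6: 0.1545×44.316 + 0.1514×43.095 + 0.2142×123.681 + 0.0959×237.344 + 0.1532×466.897 + 0.1470×717.303 + 0.0838×922.344 = 316.9033 per 1 000.
District 7: 0.1545×26.112 + 0.1514×31.763 + 0.2142×64.813 + 0.0959×127.927 + 0.1532×255.994 + 0.1470×389.837 + 0.0838×580.197 = 180.1457 per 1 000.
Difference = 316.9033 − 180.1457 = 136.7576.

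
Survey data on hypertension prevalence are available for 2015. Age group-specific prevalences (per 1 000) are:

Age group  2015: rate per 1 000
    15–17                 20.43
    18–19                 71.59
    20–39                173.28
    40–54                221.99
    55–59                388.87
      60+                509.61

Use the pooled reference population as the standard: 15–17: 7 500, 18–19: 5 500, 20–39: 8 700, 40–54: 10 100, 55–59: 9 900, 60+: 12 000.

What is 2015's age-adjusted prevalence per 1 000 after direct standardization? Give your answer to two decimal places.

Standard total = 53 700; weights = 0.1397, 0.1024, 0.1620, 0.1881, 0.1844, 0.2235.
Standardized rate: 0.1397×20.43 + 0.1024×71.59 + 0.1620×173.28 + 0.1881×221.99 + 0.1844×388.87 + 0.2235×509.61 = 265.5817 per 1 000.

265.58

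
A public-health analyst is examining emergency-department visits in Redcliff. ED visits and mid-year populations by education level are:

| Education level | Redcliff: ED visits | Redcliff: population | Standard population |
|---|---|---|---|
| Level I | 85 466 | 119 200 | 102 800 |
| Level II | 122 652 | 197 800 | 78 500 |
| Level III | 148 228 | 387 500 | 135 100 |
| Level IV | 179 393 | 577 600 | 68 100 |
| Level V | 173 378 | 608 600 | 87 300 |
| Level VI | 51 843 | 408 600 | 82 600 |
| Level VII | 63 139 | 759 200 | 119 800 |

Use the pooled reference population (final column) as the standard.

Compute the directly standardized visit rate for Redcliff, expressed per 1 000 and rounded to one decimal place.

356.8

Education-specific rates per 1 000 for Redcliff: 716.997, 620.081, 382.524, 310.583, 284.880, 126.880, 83.165.
Standard total = 674 200; weights = 0.1525, 0.1164, 0.2004, 0.1010, 0.1295, 0.1225, 0.1777.
Standardized rate: 0.1525×716.997 + 0.1164×620.081 + 0.2004×382.524 + 0.1010×310.583 + 0.1295×284.880 + 0.1225×126.880 + 0.1777×83.165 = 356.7588 per 1 000.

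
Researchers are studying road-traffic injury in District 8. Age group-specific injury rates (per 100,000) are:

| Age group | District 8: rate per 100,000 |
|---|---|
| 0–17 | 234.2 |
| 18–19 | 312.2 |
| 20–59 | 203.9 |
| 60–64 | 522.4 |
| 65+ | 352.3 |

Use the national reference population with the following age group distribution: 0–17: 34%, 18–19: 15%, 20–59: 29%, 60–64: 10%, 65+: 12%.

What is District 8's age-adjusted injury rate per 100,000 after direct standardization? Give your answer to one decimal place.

Standard weights: 0.34, 0.15, 0.29, 0.10, 0.12.
Standardized rate: 0.3400×234.2 + 0.1500×312.2 + 0.2900×203.9 + 0.1000×522.4 + 0.1200×352.3 = 280.1050 per 100,000.

280.1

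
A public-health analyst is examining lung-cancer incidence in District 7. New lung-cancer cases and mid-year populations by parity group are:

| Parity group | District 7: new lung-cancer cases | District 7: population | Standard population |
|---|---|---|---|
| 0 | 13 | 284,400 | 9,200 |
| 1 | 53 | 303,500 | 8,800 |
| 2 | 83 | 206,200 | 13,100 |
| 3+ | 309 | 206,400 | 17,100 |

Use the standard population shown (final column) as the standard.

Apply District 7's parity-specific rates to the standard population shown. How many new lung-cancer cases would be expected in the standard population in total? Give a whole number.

Parity-specific rates per 100,000 for District 7: 4.57, 17.46, 40.25, 149.71.
Expected new lung-cancer cases = Σ (standard pop × parity-specific rate ÷ 100,000)
= 9,200×4.57/100,000 + 8,800×17.46/100,000 + 13,100×40.25/100,000 + 17,100×149.71/100,000
= 0.42 + 1.54 + 5.27 + 25.60 = 32.83.

33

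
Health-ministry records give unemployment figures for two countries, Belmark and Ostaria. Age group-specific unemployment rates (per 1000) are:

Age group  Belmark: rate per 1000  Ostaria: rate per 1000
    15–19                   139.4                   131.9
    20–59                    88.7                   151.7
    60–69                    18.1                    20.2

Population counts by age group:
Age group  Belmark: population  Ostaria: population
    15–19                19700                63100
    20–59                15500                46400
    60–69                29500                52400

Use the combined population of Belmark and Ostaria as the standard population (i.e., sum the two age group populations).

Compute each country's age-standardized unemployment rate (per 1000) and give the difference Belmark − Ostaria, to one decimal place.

Combined standard total = 226600; weights = 0.3654, 0.2732, 0.3614.
Belmark: 0.3654×139.4 + 0.2732×88.7 + 0.3614×18.1 = 81.7089 per 1000.
Ostaria: 0.3654×131.9 + 0.2732×151.7 + 0.3614×20.2 = 96.9370 per 1000.
Difference = 81.7089 − 96.9370 = -15.2281.

-15.2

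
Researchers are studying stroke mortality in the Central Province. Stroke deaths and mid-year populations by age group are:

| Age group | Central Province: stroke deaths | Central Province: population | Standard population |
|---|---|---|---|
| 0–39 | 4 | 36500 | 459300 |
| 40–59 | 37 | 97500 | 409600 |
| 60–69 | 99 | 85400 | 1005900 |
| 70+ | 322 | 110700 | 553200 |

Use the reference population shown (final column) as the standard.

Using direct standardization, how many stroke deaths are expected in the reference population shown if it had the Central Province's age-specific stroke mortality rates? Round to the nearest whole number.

2981

Age-specific rates per 100000 for the Central Province: 10.96, 37.95, 115.93, 290.88.
Expected stroke deaths = Σ (standard pop × age-specific rate ÷ 100000)
= 459300×10.96/100000 + 409600×37.95/100000 + 1005900×115.93/100000 + 553200×290.88/100000
= 50.33 + 155.44 + 1166.09 + 1609.13 = 2980.99.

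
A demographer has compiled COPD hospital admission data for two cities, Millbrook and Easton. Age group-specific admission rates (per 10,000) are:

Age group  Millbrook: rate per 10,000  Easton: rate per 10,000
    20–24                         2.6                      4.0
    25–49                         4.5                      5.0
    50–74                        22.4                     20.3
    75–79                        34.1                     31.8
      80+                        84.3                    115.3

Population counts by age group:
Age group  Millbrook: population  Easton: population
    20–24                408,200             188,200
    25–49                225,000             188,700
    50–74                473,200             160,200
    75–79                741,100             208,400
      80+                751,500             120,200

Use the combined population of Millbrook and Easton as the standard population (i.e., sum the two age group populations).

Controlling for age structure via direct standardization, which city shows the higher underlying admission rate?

Easton

Combined standard total = 3,464,700; weights = 0.1721, 0.1194, 0.1828, 0.2740, 0.2516.
Millbrook: 0.1721×2.6 + 0.1194×4.5 + 0.1828×22.4 + 0.2740×34.1 + 0.2516×84.3 = 35.6345 per 10,000.
Easton: 0.1721×4.0 + 0.1194×5.0 + 0.1828×20.3 + 0.2740×31.8 + 0.2516×115.3 = 42.7204 per 10,000.
The crude rates (38.98 vs 29.38) would put Millbrook higher, but that reflects its age composition; once standardized to a common age structure, Easton has the higher underlying rate.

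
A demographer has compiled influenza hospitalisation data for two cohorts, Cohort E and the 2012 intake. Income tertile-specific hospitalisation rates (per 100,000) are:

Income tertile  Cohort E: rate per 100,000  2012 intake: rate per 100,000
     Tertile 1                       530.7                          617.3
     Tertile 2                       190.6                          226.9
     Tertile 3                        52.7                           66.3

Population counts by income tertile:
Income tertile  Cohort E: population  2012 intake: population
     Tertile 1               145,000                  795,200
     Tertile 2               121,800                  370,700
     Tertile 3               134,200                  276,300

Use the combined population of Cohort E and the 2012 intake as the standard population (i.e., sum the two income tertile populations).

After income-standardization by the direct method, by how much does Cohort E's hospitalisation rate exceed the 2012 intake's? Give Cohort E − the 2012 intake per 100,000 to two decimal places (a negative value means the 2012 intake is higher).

Combined standard total = 1,843,200; weights = 0.5101, 0.2672, 0.2227.
Cohort E: 0.5101×530.7 + 0.2672×190.6 + 0.2227×52.7 = 333.3702 per 100,000.
The 2012 intake: 0.5101×617.3 + 0.2672×226.9 + 0.2227×66.3 = 390.2723 per 100,000.
Difference = 333.3702 − 390.2723 = -56.9021.

-56.90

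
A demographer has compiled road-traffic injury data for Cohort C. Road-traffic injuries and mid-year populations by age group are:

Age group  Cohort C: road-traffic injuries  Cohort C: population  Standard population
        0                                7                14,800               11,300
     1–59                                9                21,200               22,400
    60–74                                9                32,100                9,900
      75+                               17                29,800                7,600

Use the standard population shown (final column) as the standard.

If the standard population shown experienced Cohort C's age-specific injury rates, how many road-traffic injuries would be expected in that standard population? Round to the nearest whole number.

Age-specific rates per 100,000 for Cohort C: 47.30, 42.45, 28.04, 57.05.
Expected road-traffic injuries = Σ (standard pop × age-specific rate ÷ 100,000)
= 11,300×47.30/100,000 + 22,400×42.45/100,000 + 9,900×28.04/100,000 + 7,600×57.05/100,000
= 5.34 + 9.51 + 2.78 + 4.34 = 21.97.

22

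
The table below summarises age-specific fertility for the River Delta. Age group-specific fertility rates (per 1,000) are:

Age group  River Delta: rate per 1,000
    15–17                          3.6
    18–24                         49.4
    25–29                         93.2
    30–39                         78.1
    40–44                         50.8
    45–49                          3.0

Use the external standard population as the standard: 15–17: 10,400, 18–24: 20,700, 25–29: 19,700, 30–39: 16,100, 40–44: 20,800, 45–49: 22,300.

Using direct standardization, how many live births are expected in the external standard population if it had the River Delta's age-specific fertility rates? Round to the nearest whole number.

Expected live births = Σ (standard pop × age-specific rate ÷ 1,000)
= 10,400×3.6/1,000 + 20,700×49.4/1,000 + 19,700×93.2/1,000 + 16,100×78.1/1,000 + 20,800×50.8/1,000 + 22,300×3.0/1,000
= 37.44 + 1022.58 + 1836.04 + 1257.41 + 1056.64 + 66.90 = 5277.01.

5277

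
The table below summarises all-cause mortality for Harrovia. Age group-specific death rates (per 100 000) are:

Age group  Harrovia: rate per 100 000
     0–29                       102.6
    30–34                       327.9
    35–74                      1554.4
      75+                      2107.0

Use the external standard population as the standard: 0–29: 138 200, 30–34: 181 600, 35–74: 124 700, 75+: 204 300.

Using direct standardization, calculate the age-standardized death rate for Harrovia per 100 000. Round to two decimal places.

Standard total = 648 800; weights = 0.2130, 0.2799, 0.1922, 0.3149.
Standardized rate: 0.2130×102.6 + 0.2799×327.9 + 0.1922×1554.4 + 0.3149×2107.0 = 1075.8627 per 100 000.

1075.86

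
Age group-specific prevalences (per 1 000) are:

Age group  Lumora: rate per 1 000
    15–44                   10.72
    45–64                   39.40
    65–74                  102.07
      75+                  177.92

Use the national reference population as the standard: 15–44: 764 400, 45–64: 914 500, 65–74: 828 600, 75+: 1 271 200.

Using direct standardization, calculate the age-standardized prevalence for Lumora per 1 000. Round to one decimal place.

Standard total = 3 778 700; weights = 0.2023, 0.2420, 0.2193, 0.3364.
Standardized rate: 0.2023×10.72 + 0.2420×39.40 + 0.2193×102.07 + 0.3364×177.92 = 93.9404 per 1 000.

93.9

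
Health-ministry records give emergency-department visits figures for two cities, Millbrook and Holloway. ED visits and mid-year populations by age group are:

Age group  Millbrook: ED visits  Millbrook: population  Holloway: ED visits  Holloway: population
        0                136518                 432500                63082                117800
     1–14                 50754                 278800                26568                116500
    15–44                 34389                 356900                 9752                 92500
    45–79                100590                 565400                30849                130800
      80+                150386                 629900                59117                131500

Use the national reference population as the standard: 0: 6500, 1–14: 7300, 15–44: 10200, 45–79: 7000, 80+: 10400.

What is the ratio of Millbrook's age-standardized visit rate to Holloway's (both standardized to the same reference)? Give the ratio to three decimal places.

Age-specific rates per 1000 for Millbrook: 315.649, 182.044, 96.355, 177.909, 238.746.
For Holloway: 535.501, 228.052, 105.427, 235.849, 449.559.
Standard total = 41400; weights = 0.1570, 0.1763, 0.2464, 0.1691, 0.2512.
Millbrook: 0.1570×315.649 + 0.1763×182.044 + 0.2464×96.355 + 0.1691×177.909 + 0.2512×238.746 = 195.4537 per 1000.
Holloway: 0.1570×535.501 + 0.1763×228.052 + 0.2464×105.427 + 0.1691×235.849 + 0.2512×449.559 = 303.0734 per 1000.
Ratio = 195.4537 ÷ 303.0734 = 0.64491.

0.645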